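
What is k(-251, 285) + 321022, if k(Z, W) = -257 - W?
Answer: 320480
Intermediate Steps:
k(-251, 285) + 321022 = (-257 - 1*285) + 321022 = (-257 - 285) + 321022 = -542 + 321022 = 320480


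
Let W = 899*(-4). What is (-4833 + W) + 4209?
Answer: -4220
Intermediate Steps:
W = -3596
(-4833 + W) + 4209 = (-4833 - 3596) + 4209 = -8429 + 4209 = -4220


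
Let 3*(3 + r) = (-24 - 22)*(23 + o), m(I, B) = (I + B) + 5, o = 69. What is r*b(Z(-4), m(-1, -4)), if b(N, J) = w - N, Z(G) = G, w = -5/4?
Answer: -46651/12 ≈ -3887.6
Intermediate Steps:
w = -5/4 (w = -5*¼ = -5/4 ≈ -1.2500)
m(I, B) = 5 + B + I (m(I, B) = (B + I) + 5 = 5 + B + I)
b(N, J) = -5/4 - N
r = -4241/3 (r = -3 + ((-24 - 22)*(23 + 69))/3 = -3 + (-46*92)/3 = -3 + (⅓)*(-4232) = -3 - 4232/3 = -4241/3 ≈ -1413.7)
r*b(Z(-4), m(-1, -4)) = -4241*(-5/4 - 1*(-4))/3 = -4241*(-5/4 + 4)/3 = -4241/3*11/4 = -46651/12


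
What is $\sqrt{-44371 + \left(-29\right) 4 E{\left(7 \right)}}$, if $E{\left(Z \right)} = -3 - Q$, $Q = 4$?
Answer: $i \sqrt{43559} \approx 208.71 i$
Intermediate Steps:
$E{\left(Z \right)} = -7$ ($E{\left(Z \right)} = -3 - 4 = -7$)
$\sqrt{-44371 + \left(-29\right) 4 E{\left(7 \right)}} = \sqrt{-44371 + \left(-29\right) 4 \left(-7\right)} = \sqrt{-44371 - -812} = \sqrt{-44371 + 812} = \sqrt{-43559} = i \sqrt{43559}$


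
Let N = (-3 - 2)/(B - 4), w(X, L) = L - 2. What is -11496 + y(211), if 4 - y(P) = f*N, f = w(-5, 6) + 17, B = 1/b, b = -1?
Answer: -11513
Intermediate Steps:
B = -1 (B = 1/(-1) = -1)
w(X, L) = -2 + L
N = 1 (N = (-3 - 2)/(-1 - 4) = -5/(-5) = -5*(-1/5) = 1)
f = 21 (f = (-2 + 6) + 17 = 4 + 17 = 21)
y(P) = -17 (y(P) = 4 - 21 = -17)
-11496 + y(211) = -11496 - 17 = -11513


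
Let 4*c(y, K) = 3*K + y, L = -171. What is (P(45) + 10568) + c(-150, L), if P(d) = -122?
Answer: 41121/4 ≈ 10280.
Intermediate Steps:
c(y, K) = y/4 + 3*K/4 (c(y, K) = (3*K + y)/4 = (y + 3*K)/4 = y/4 + 3*K/4)
(P(45) + 10568) + c(-150, L) = (-122 + 10568) + ((¼)*(-150) + (¾)*(-171)) = 10446 + (-75/2 - 513/4) = 10446 - 663/4 = 41121/4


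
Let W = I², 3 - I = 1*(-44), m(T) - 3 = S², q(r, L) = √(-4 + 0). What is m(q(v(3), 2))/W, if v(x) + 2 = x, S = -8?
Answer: 67/2209 ≈ 0.030330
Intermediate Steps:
v(x) = -2 + x
q(r, L) = 2*I (q(r, L) = √(-4) = 2*I)
m(T) = 67 (m(T) = 3 + (-8)² = 3 + 64 = 67)
I = 47 (I = 3 - (-44) = 3 - 1*(-44) = 3 + 44 = 47)
W = 2209 (W = 47² = 2209)
m(q(v(3), 2))/W = 67/2209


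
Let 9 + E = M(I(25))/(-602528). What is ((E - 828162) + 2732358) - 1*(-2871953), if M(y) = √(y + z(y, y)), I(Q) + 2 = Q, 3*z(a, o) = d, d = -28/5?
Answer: 4776140 - √4755/9037920 ≈ 4.7761e+6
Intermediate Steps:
d = -28/5 (d = -28*⅕ = -28/5 ≈ -5.6000)
z(a, o) = -28/15 (z(a, o) = (⅓)*(-28/5) = -28/15)
I(Q) = -2 + Q
M(y) = √(-28/15 + y) (M(y) = √(y - 28/15) = √(-28/15 + y))
E = -9 - √4755/9037920 (E = -9 + (√(-420 + 225*(-2 + 25))/15)/(-602528) = -9 + (√(-420 + 225*23)/15)*(-1/602528) = -9 + (√(-420 + 5175)/15)*(-1/602528) = -9 + (√4755/15)*(-1/602528) = -9 - √4755/9037920 ≈ -9.0000)
((E - 828162) + 2732358) - 1*(-2871953) = (((-9 - √4755/9037920) - 828162) + 2732358) - 1*(-2871953) = ((-828171 - √4755/9037920) + 2732358) + 2871953 = (1904187 - √4755/9037920) + 2871953 = 4776140 - √4755/9037920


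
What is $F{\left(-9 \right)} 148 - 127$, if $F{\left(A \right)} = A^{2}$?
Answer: $11861$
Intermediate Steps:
$F{\left(-9 \right)} 148 - 127 = \left(-9\right)^{2} \cdot 148 - 127 = 81 \cdot 148 - 127 = 11988 - 127 = 11861$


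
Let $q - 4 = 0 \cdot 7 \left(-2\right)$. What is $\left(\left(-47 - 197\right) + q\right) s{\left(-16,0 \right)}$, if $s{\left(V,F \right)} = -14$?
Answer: $3360$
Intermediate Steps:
$q = 4$ ($q = 4 + 0 \cdot 7 \left(-2\right) = 4 + 0 \left(-2\right) = 4 + 0 = 4$)
$\left(\left(-47 - 197\right) + q\right) s{\left(-16,0 \right)} = \left(\left(-47 - 197\right) + 4\right) \left(-14\right) = \left(-244 + 4\right) \left(-14\right) = \left(-240\right) \left(-14\right) = 3360$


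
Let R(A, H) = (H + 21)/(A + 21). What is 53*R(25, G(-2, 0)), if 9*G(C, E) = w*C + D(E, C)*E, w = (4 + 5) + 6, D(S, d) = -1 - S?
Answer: 2809/138 ≈ 20.355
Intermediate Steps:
w = 15 (w = 9 + 6 = 15)
G(C, E) = 5*C/3 + E*(-1 - E)/9 (G(C, E) = (15*C + (-1 - E)*E)/9 = (15*C + E*(-1 - E))/9 = 5*C/3 + E*(-1 - E)/9)
R(A, H) = (21 + H)/(21 + A)
53*R(25, G(-2, 0)) = 53*((21 + ((5/3)*(-2) - 1/9*0*(1 + 0)))/(21 + 25)) = 53*((21 + (-10/3 - 1/9*0*1))/46) = 53*((21 + (-10/3 + 0))/46) = 53*((21 - 10/3)/46) = 53*((1/46)*(53/3)) = 53*(53/138) = 2809/138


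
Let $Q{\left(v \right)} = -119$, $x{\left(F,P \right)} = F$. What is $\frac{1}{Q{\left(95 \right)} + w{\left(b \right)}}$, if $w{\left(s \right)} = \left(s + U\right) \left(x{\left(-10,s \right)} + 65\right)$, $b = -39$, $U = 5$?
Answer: $- \frac{1}{1989} \approx -0.00050277$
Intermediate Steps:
$w{\left(s \right)} = 275 + 55 s$ ($w{\left(s \right)} = \left(s + 5\right) \left(-10 + 65\right) = \left(5 + s\right) 55 = 275 + 55 s$)
$\frac{1}{Q{\left(95 \right)} + w{\left(b \right)}} = \frac{1}{-119 + \left(275 + 55 \left(-39\right)\right)} = \frac{1}{-119 + \left(275 - 2145\right)} = \frac{1}{-119 - 1870} = \frac{1}{-1989} = - \frac{1}{1989}$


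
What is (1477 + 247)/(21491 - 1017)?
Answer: 862/10237 ≈ 0.084204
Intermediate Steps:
(1477 + 247)/(21491 - 1017) = 1724/20474 = 1724*(1/20474) = 862/10237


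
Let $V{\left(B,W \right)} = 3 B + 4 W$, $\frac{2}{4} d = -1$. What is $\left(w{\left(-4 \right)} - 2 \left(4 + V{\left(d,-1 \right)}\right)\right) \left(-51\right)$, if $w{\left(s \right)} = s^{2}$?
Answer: $-1428$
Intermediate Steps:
$d = -2$ ($d = 2 \left(-1\right) = -2$)
$\left(w{\left(-4 \right)} - 2 \left(4 + V{\left(d,-1 \right)}\right)\right) \left(-51\right) = \left(\left(-4\right)^{2} - 2 \left(4 + \left(3 \left(-2\right) + 4 \left(-1\right)\right)\right)\right) \left(-51\right) = \left(16 - 2 \left(4 - 10\right)\right) \left(-51\right) = \left(16 - -12\right) \left(-51\right) = \left(16 + 12\right) \left(-51\right) = 28 \left(-51\right) = -1428$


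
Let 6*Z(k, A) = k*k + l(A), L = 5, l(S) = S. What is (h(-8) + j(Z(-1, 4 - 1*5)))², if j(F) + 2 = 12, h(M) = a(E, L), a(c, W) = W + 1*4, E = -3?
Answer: 361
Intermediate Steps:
a(c, W) = 4 + W (a(c, W) = W + 4 = 4 + W)
h(M) = 9 (h(M) = 4 + 5 = 9)
Z(k, A) = A/6 + k²/6 (Z(k, A) = (k*k + A)/6 = (k² + A)/6 = (A + k²)/6 = A/6 + k²/6)
j(F) = 10 (j(F) = -2 + 12 = 10)
(h(-8) + j(Z(-1, 4 - 1*5)))² = (9 + 10)² = 19² = 361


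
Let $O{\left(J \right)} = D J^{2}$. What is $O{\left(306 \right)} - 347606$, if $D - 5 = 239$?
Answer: $22499578$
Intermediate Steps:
$D = 244$ ($D = 5 + 239 = 244$)
$O{\left(J \right)} = 244 J^{2}$
$O{\left(306 \right)} - 347606 = 244 \cdot 306^{2} - 347606 = 244 \cdot 93636 - 347606 = 22847184 - 347606 = 22499578$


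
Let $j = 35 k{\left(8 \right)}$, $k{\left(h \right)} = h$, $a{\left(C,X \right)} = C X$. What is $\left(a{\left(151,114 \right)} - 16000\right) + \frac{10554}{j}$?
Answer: $\frac{175237}{140} \approx 1251.7$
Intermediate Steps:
$j = 280$ ($j = 35 \cdot 8 = 280$)
$\left(a{\left(151,114 \right)} - 16000\right) + \frac{10554}{j} = \left(151 \cdot 114 - 16000\right) + \frac{10554}{280} = \left(17214 - 16000\right) + 10554 \cdot \frac{1}{280} = \left(17214 - 16000\right) + \frac{5277}{140} = 1214 + \frac{5277}{140} = \frac{175237}{140}$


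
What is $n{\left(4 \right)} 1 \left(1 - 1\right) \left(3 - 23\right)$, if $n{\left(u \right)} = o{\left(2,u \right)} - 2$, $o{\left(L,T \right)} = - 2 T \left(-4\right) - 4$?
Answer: $0$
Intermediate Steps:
$o{\left(L,T \right)} = -4 + 8 T$ ($o{\left(L,T \right)} = - 2 \left(- 4 T\right) - 4 = 8 T - 4 = -4 + 8 T$)
$n{\left(u \right)} = -6 + 8 u$ ($n{\left(u \right)} = \left(-4 + 8 u\right) - 2 = -6 + 8 u$)
$n{\left(4 \right)} 1 \left(1 - 1\right) \left(3 - 23\right) = \left(-6 + 8 \cdot 4\right) 1 \left(1 - 1\right) \left(3 - 23\right) = \left(-6 + 32\right) 1 \cdot 0 \left(-20\right) = 26 \cdot 0 \left(-20\right) = 0 \left(-20\right) = 0$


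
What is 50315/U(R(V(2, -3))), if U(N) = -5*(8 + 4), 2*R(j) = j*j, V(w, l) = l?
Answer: -10063/12 ≈ -838.58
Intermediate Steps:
R(j) = j**2/2 (R(j) = (j*j)/2 = j**2/2)
U(N) = -60 (U(N) = -5*12 = -60)
50315/U(R(V(2, -3))) = 50315/(-60) = 50315*(-1/60) = -10063/12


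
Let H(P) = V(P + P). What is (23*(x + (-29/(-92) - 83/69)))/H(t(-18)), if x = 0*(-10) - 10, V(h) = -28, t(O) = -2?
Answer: 3005/336 ≈ 8.9435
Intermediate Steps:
H(P) = -28
x = -10 (x = 0 - 10 = -10)
(23*(x + (-29/(-92) - 83/69)))/H(t(-18)) = (23*(-10 + (-29/(-92) - 83/69)))/(-28) = (23*(-10 + (-29*(-1/92) - 83*1/69)))*(-1/28) = (23*(-10 + (29/92 - 83/69)))*(-1/28) = (23*(-10 - 245/276))*(-1/28) = (23*(-3005/276))*(-1/28) = -3005/12*(-1/28) = 3005/336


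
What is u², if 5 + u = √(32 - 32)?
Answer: 25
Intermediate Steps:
u = -5 (u = -5 + √(32 - 32) = -5 + √0 = -5 + 0 = -5)
u² = (-5)² = 25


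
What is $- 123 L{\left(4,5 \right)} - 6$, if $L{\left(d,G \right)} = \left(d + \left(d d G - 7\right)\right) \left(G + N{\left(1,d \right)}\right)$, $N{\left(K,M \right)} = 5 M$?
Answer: $-236781$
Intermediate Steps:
$L{\left(d,G \right)} = \left(G + 5 d\right) \left(-7 + d + G d^{2}\right)$ ($L{\left(d,G \right)} = \left(d + \left(d d G - 7\right)\right) \left(G + 5 d\right) = \left(d + \left(d^{2} G - 7\right)\right) \left(G + 5 d\right) = \left(d + \left(G d^{2} - 7\right)\right) \left(G + 5 d\right) = \left(d + \left(-7 + G d^{2}\right)\right) \left(G + 5 d\right) = \left(-7 + d + G d^{2}\right) \left(G + 5 d\right) = \left(G + 5 d\right) \left(-7 + d + G d^{2}\right)$)
$- 123 L{\left(4,5 \right)} - 6 = - 123 \left(\left(-35\right) 4 - 35 + 5 \cdot 4^{2} + 5 \cdot 4 + 5^{2} \cdot 4^{2} + 5 \cdot 5 \cdot 4^{3}\right) - 6 = - 123 \left(-140 - 35 + 5 \cdot 16 + 20 + 25 \cdot 16 + 5 \cdot 5 \cdot 64\right) - 6 = - 123 \left(-140 - 35 + 80 + 20 + 400 + 1600\right) - 6 = \left(-123\right) 1925 - 6 = -236775 - 6 = -236781$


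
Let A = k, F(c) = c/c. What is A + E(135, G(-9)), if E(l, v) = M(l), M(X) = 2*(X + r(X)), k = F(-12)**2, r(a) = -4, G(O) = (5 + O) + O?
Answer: 263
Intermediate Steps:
F(c) = 1
G(O) = 5 + 2*O
k = 1 (k = 1**2 = 1)
M(X) = -8 + 2*X (M(X) = 2*(X - 4) = 2*(-4 + X) = -8 + 2*X)
E(l, v) = -8 + 2*l
A = 1
A + E(135, G(-9)) = 1 + (-8 + 2*135) = 1 + (-8 + 270) = 1 + 262 = 263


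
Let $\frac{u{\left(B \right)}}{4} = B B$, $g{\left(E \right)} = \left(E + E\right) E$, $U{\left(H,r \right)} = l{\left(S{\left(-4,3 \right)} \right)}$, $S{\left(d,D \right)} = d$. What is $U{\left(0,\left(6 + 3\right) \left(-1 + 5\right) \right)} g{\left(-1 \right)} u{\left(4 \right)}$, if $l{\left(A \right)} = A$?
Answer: $-512$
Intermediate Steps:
$U{\left(H,r \right)} = -4$
$g{\left(E \right)} = 2 E^{2}$ ($g{\left(E \right)} = 2 E E = 2 E^{2}$)
$u{\left(B \right)} = 4 B^{2}$ ($u{\left(B \right)} = 4 B B = 4 B^{2}$)
$U{\left(0,\left(6 + 3\right) \left(-1 + 5\right) \right)} g{\left(-1 \right)} u{\left(4 \right)} = - 4 \cdot 2 \left(-1\right)^{2} \cdot 4 \cdot 4^{2} = - 4 \cdot 2 \cdot 1 \cdot 4 \cdot 16 = \left(-4\right) 2 \cdot 64 = \left(-8\right) 64 = -512$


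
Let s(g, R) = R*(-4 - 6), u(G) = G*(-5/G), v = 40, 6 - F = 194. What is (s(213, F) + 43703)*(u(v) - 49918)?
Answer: -2275640109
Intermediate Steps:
F = -188 (F = 6 - 1*194 = 6 - 194 = -188)
u(G) = -5
s(g, R) = -10*R (s(g, R) = R*(-10) = -10*R)
(s(213, F) + 43703)*(u(v) - 49918) = (-10*(-188) + 43703)*(-5 - 49918) = (1880 + 43703)*(-49923) = 45583*(-49923) = -2275640109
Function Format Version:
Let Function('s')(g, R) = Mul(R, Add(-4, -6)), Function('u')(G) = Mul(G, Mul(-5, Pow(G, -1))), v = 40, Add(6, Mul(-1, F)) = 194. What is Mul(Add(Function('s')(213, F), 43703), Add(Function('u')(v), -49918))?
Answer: -2275640109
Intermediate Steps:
F = -188 (F = Add(6, Mul(-1, 194)) = Add(6, -194) = -188)
Function('u')(G) = -5
Function('s')(g, R) = Mul(-10, R) (Function('s')(g, R) = Mul(R, -10) = Mul(-10, R))
Mul(Add(Function('s')(213, F), 43703), Add(Function('u')(v), -49918)) = Mul(Add(Mul(-10, -188), 43703), Add(-5, -49918)) = Mul(Add(1880, 43703), -49923) = Mul(45583, -49923) = -2275640109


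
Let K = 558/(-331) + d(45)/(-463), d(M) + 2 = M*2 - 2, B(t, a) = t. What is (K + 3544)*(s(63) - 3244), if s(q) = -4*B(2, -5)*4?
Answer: -1778349776112/153253 ≈ -1.1604e+7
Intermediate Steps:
d(M) = -4 + 2*M (d(M) = -2 + (M*2 - 2) = -2 + (2*M - 2) = -2 + (-2 + 2*M) = -4 + 2*M)
K = -286820/153253 (K = 558/(-331) + (-4 + 2*45)/(-463) = 558*(-1/331) + (-4 + 90)*(-1/463) = -558/331 + 86*(-1/463) = -558/331 - 86/463 = -286820/153253 ≈ -1.8715)
s(q) = -32 (s(q) = -4*2*4 = -8*4 = -32)
(K + 3544)*(s(63) - 3244) = (-286820/153253 + 3544)*(-32 - 3244) = (542841812/153253)*(-3276) = -1778349776112/153253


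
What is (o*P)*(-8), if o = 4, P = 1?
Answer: -32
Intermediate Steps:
(o*P)*(-8) = (4*1)*(-8) = 4*(-8) = -32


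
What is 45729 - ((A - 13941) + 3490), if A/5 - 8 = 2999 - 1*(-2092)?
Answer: 30685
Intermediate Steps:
A = 25495 (A = 40 + 5*(2999 - 1*(-2092)) = 40 + 5*(2999 + 2092) = 40 + 5*5091 = 40 + 25455 = 25495)
45729 - ((A - 13941) + 3490) = 45729 - ((25495 - 13941) + 3490) = 45729 - (11554 + 3490) = 45729 - 1*15044 = 45729 - 15044 = 30685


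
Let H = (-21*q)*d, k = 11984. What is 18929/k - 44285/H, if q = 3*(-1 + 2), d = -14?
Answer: -36715433/754992 ≈ -48.630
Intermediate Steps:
q = 3 (q = 3*1 = 3)
H = 882 (H = -21*3*(-14) = -63*(-14) = 882)
18929/k - 44285/H = 18929/11984 - 44285/882 = -36715433/754992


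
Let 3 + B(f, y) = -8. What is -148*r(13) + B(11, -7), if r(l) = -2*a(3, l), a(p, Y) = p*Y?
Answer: 11533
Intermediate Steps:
a(p, Y) = Y*p
B(f, y) = -11 (B(f, y) = -3 - 8 = -11)
r(l) = -6*l (r(l) = -2*l*3 = -6*l)
-148*r(13) + B(11, -7) = -(-888)*13 - 11 = -148*(-78) - 11 = 11544 - 11 = 11533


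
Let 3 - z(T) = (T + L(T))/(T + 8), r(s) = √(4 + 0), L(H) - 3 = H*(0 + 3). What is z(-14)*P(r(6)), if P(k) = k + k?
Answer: -70/3 ≈ -23.333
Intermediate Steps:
L(H) = 3 + 3*H (L(H) = 3 + H*(0 + 3) = 3 + H*3 = 3 + 3*H)
r(s) = 2 (r(s) = √4 = 2)
P(k) = 2*k
z(T) = 3 - (3 + 4*T)/(8 + T) (z(T) = 3 - (T + (3 + 3*T))/(T + 8) = 3 - (3 + 4*T)/(8 + T))
z(-14)*P(r(6)) = ((21 - 1*(-14))/(8 - 14))*(2*2) = ((21 + 14)/(-6))*4 = -⅙*35*4 = -35/6*4 = -70/3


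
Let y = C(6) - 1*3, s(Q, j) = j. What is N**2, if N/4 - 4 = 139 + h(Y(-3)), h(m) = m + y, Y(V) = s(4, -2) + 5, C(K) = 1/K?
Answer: 2951524/9 ≈ 3.2795e+5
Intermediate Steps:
Y(V) = 3 (Y(V) = -2 + 5 = 3)
y = -17/6 (y = 1/6 - 1*3 = 1/6 - 3 = -17/6 ≈ -2.8333)
h(m) = -17/6 + m (h(m) = m - 17/6 = -17/6 + m)
N = 1718/3 (N = 16 + 4*(139 + (-17/6 + 3)) = 16 + 4*(139 + 1/6) = 16 + 4*(835/6) = 16 + 1670/3 = 1718/3 ≈ 572.67)
N**2 = (1718/3)**2 = 2951524/9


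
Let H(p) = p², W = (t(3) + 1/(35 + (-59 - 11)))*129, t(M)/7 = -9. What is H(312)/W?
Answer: -567840/47429 ≈ -11.972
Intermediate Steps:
t(M) = -63 (t(M) = 7*(-9) = -63)
W = -284574/35 (W = (-63 + 1/(35 + (-59 - 11)))*129 = (-63 + 1/(35 - 70))*129 = (-63 + 1/(-35))*129 = (-63 - 1/35)*129 = -2206/35*129 = -284574/35 ≈ -8130.7)
H(312)/W = 312²/(-284574/35) = 97344*(-35/284574) = -567840/47429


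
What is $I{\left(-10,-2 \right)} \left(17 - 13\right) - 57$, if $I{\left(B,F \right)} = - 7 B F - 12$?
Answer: $-665$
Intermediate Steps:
$I{\left(B,F \right)} = -12 - 7 B F$ ($I{\left(B,F \right)} = - 7 B F - 12 = -12 - 7 B F$)
$I{\left(-10,-2 \right)} \left(17 - 13\right) - 57 = \left(-12 - \left(-70\right) \left(-2\right)\right) \left(17 - 13\right) - 57 = \left(-12 - 140\right) 4 - 57 = \left(-152\right) 4 - 57 = -608 - 57 = -665$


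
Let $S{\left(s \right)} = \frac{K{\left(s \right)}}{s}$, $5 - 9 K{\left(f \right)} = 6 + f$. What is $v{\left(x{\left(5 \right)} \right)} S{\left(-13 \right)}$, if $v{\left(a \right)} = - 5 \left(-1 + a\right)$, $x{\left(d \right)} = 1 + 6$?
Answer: $\frac{40}{13} \approx 3.0769$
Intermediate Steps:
$K{\left(f \right)} = - \frac{1}{9} - \frac{f}{9}$ ($K{\left(f \right)} = \frac{5}{9} - \frac{6 + f}{9} = \frac{5}{9} - \left(\frac{2}{3} + \frac{f}{9}\right) = - \frac{1}{9} - \frac{f}{9}$)
$x{\left(d \right)} = 7$
$v{\left(a \right)} = 5 - 5 a$
$S{\left(s \right)} = \frac{- \frac{1}{9} - \frac{s}{9}}{s}$
$v{\left(x{\left(5 \right)} \right)} S{\left(-13 \right)} = \left(5 - 35\right) \frac{-1 - -13}{9 \left(-13\right)} = \left(5 - 35\right) \frac{1}{9} \left(- \frac{1}{13}\right) \left(-1 + 13\right) = - 30 \cdot \frac{1}{9} \left(- \frac{1}{13}\right) 12 = \left(-30\right) \left(- \frac{4}{39}\right) = \frac{40}{13}$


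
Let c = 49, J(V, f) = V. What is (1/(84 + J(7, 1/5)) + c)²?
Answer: 19891600/8281 ≈ 2402.1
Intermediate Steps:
(1/(84 + J(7, 1/5)) + c)² = (1/(84 + 7) + 49)² = (1/91 + 49)² = (4460/91)² = 19891600/8281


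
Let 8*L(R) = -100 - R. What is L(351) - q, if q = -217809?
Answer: 1742021/8 ≈ 2.1775e+5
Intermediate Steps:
L(R) = -25/2 - R/8 (L(R) = (-100 - R)/8 = -25/2 - R/8)
L(351) - q = (-25/2 - ⅛*351) - 1*(-217809) = (-25/2 - 351/8) + 217809 = -451/8 + 217809 = 1742021/8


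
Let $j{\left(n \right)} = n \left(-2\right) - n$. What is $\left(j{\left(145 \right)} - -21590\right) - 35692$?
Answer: $-14537$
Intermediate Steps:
$j{\left(n \right)} = - 3 n$ ($j{\left(n \right)} = - 2 n - n = - 3 n$)
$\left(j{\left(145 \right)} - -21590\right) - 35692 = \left(\left(-3\right) 145 - -21590\right) - 35692 = \left(-435 + 21590\right) - 35692 = 21155 - 35692 = -14537$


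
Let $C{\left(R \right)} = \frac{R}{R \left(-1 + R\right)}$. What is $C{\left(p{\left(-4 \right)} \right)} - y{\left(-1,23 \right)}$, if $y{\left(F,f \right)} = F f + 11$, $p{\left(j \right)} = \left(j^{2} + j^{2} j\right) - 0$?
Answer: $\frac{587}{49} \approx 11.98$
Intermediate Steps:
$p{\left(j \right)} = j^{2} + j^{3}$ ($p{\left(j \right)} = \left(j^{2} + j^{3}\right) + 0 = j^{2} + j^{3}$)
$y{\left(F,f \right)} = 11 + F f$
$C{\left(R \right)} = \frac{1}{-1 + R}$ ($C{\left(R \right)} = R \frac{1}{R \left(-1 + R\right)} = \frac{1}{-1 + R}$)
$C{\left(p{\left(-4 \right)} \right)} - y{\left(-1,23 \right)} = \frac{1}{-1 + \left(-4\right)^{2} \left(1 - 4\right)} - \left(11 - 23\right) = \frac{1}{-1 + 16 \left(-3\right)} - \left(11 - 23\right) = \frac{1}{-1 - 48} - -12 = \frac{1}{-49} + 12 = - \frac{1}{49} + 12 = \frac{587}{49}$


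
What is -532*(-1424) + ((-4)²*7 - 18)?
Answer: 757662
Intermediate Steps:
-532*(-1424) + ((-4)²*7 - 18) = 757568 + (16*7 - 18) = 757568 + (112 - 18) = 757568 + 94 = 757662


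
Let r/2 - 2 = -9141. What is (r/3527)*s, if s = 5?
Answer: -91390/3527 ≈ -25.912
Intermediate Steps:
r = -18278 (r = 4 + 2*(-9141) = 4 - 18282 = -18278)
(r/3527)*s = -18278/3527*5 = -91390/3527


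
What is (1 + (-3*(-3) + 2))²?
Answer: 144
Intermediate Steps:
(1 + (-3*(-3) + 2))² = (1 + (9 + 2))² = (1 + 11)² = 12² = 144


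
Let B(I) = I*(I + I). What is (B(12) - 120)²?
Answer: 28224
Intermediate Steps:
B(I) = 2*I² (B(I) = I*(2*I) = 2*I²)
(B(12) - 120)² = (2*12² - 120)² = (2*144 - 120)² = (288 - 120)² = 168² = 28224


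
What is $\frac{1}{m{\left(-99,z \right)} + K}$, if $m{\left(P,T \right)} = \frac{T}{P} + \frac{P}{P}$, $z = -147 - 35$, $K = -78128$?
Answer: $- \frac{99}{7734391} \approx -1.28 \cdot 10^{-5}$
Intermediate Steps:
$z = -182$
$m{\left(P,T \right)} = 1 + \frac{T}{P}$ ($m{\left(P,T \right)} = \frac{T}{P} + 1 = 1 + \frac{T}{P}$)
$\frac{1}{m{\left(-99,z \right)} + K} = \frac{1}{\frac{-99 - 182}{-99} - 78128} = \frac{1}{\left(- \frac{1}{99}\right) \left(-281\right) - 78128} = \frac{1}{\frac{281}{99} - 78128} = \frac{1}{- \frac{7734391}{99}} = - \frac{99}{7734391}$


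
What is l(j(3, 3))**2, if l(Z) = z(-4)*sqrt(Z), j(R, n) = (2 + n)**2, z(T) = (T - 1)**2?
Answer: 15625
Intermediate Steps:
z(T) = (-1 + T)**2
l(Z) = 25*sqrt(Z) (l(Z) = (-1 - 4)**2*sqrt(Z) = (-5)**2*sqrt(Z) = 25*sqrt(Z))
l(j(3, 3))**2 = (25*sqrt((2 + 3)**2))**2 = (25*sqrt(5**2))**2 = (25*sqrt(25))**2 = (25*5)**2 = 125**2 = 15625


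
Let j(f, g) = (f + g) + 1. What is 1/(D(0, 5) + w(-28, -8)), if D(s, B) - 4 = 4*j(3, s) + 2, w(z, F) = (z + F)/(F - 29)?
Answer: 37/850 ≈ 0.043529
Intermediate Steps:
w(z, F) = (F + z)/(-29 + F)
j(f, g) = 1 + f + g
D(s, B) = 22 + 4*s (D(s, B) = 4 + (4*(1 + 3 + s) + 2) = 4 + (4*(4 + s) + 2) = 4 + ((16 + 4*s) + 2) = 4 + (18 + 4*s) = 22 + 4*s)
1/(D(0, 5) + w(-28, -8)) = 1/((22 + 4*0) + (-8 - 28)/(-29 - 8)) = 1/((22 + 0) - 36/(-37)) = 1/(22 - 1/37*(-36)) = 1/(22 + 36/37) = 1/(850/37) = 37/850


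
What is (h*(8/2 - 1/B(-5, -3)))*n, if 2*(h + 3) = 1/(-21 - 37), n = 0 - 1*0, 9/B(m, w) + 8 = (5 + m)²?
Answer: 0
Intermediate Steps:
B(m, w) = 9/(-8 + (5 + m)²)
n = 0 (n = 0 + 0 = 0)
h = -349/116 (h = -3 + 1/(2*(-21 - 37)) = -3 + (½)/(-58) = -3 + (½)*(-1/58) = -3 - 1/116 = -349/116 ≈ -3.0086)
(h*(8/2 - 1/B(-5, -3)))*n = -349*(8/2 - 1/(9/(-8 + (5 - 5)²)))/116*0 = -349*(8*(½) - 1/(9/(-8 + 0²)))/116*0 = -349*(4 - 1/(9/(-8 + 0)))/116*0 = -349*(4 - 1/(9/(-8)))/116*0 = -349*(4 - 1/(9*(-⅛)))/116*0 = -349*(4 - 1/(-9/8))/116*0 = -349*(4 - 1*(-8/9))/116*0 = -349*(4 + 8/9)/116*0 = -349/116*44/9*0 = -3839/261*0 = 0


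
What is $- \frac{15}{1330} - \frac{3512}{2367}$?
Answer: $- \frac{941293}{629622} \approx -1.495$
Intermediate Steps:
$- \frac{15}{1330} - \frac{3512}{2367} = \left(-15\right) \frac{1}{1330} - \frac{3512}{2367} = - \frac{3}{266} - \frac{3512}{2367} = - \frac{941293}{629622}$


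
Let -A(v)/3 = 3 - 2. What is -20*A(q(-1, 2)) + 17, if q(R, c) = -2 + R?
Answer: 77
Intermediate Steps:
A(v) = -3 (A(v) = -3*(3 - 2) = -3*1 = -3)
-20*A(q(-1, 2)) + 17 = -20*(-3) + 17 = 60 + 17 = 77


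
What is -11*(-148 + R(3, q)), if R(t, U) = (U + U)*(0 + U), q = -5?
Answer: 1078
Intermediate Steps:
R(t, U) = 2*U² (R(t, U) = (2*U)*U = 2*U²)
-11*(-148 + R(3, q)) = -11*(-148 + 2*(-5)²) = -11*(-148 + 2*25) = -11*(-148 + 50) = -11*(-98) = 1078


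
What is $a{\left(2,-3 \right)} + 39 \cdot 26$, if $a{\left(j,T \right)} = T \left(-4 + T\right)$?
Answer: $1035$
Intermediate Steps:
$a{\left(2,-3 \right)} + 39 \cdot 26 = - 3 \left(-4 - 3\right) + 39 \cdot 26 = \left(-3\right) \left(-7\right) + 1014 = 21 + 1014 = 1035$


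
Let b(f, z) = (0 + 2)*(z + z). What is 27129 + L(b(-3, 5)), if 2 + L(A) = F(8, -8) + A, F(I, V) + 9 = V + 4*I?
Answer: 27162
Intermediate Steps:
b(f, z) = 4*z (b(f, z) = 2*(2*z) = 4*z)
F(I, V) = -9 + V + 4*I (F(I, V) = -9 + (V + 4*I) = -9 + V + 4*I)
L(A) = 13 + A (L(A) = -2 + ((-9 - 8 + 4*8) + A) = -2 + ((-9 - 8 + 32) + A) = -2 + (15 + A) = 13 + A)
27129 + L(b(-3, 5)) = 27129 + (13 + 4*5) = 27129 + (13 + 20) = 27129 + 33 = 27162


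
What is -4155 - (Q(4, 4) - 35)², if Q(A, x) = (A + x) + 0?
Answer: -4884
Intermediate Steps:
Q(A, x) = A + x
-4155 - (Q(4, 4) - 35)² = -4155 - ((4 + 4) - 35)² = -4155 - (8 - 35)² = -4155 - 1*(-27)² = -4155 - 1*729 = -4155 - 729 = -4884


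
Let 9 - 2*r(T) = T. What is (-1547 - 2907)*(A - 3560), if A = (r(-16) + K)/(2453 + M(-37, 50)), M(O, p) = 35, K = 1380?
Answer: 39444122925/2488 ≈ 1.5854e+7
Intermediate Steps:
r(T) = 9/2 - T/2
A = 2785/4976 (A = ((9/2 - ½*(-16)) + 1380)/(2453 + 35) = ((9/2 + 8) + 1380)/2488 = (25/2 + 1380)*(1/2488) = (2785/2)*(1/2488) = 2785/4976 ≈ 0.55969)
(-1547 - 2907)*(A - 3560) = (-1547 - 2907)*(2785/4976 - 3560) = -4454*(-17711775/4976) = 39444122925/2488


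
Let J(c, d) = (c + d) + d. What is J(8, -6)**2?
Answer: 16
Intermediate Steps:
J(c, d) = c + 2*d
J(8, -6)**2 = (8 + 2*(-6))**2 = (8 - 12)**2 = (-4)**2 = 16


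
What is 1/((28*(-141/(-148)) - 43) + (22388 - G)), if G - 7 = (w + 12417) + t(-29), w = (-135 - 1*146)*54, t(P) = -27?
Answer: 37/930501 ≈ 3.9764e-5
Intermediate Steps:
w = -15174 (w = (-135 - 146)*54 = -281*54 = -15174)
G = -2777 (G = 7 + ((-15174 + 12417) - 27) = 7 + (-2757 - 27) = 7 - 2784 = -2777)
1/((28*(-141/(-148)) - 43) + (22388 - G)) = 1/((28*(-141/(-148)) - 43) + (22388 - 1*(-2777))) = 1/((28*(-141*(-1/148)) - 43) + (22388 + 2777)) = 1/((28*(141/148) - 43) + 25165) = 1/((987/37 - 43) + 25165) = 1/(-604/37 + 25165) = 1/(930501/37) = 37/930501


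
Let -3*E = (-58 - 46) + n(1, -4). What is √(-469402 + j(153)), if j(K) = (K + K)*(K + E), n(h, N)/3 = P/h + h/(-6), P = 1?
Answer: I*√412231 ≈ 642.05*I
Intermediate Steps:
n(h, N) = 3/h - h/2 (n(h, N) = 3*(1/h + h/(-6)) = 3*(1/h + h*(-⅙)) = 3*(1/h - h/6) = 3/h - h/2)
E = 203/6 (E = -((-58 - 46) + (3/1 - ½*1))/3 = -(-104 + (3*1 - ½))/3 = -(-104 + (3 - ½))/3 = -(-104 + 5/2)/3 = -⅓*(-203/2) = 203/6 ≈ 33.833)
j(K) = 2*K*(203/6 + K) (j(K) = (K + K)*(K + 203/6) = (2*K)*(203/6 + K) = 2*K*(203/6 + K))
√(-469402 + j(153)) = √(-469402 + (⅓)*153*(203 + 6*153)) = √(-469402 + (⅓)*153*(203 + 918)) = √(-469402 + (⅓)*153*1121) = √(-469402 + 57171) = √(-412231) = I*√412231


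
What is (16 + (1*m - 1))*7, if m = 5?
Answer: 140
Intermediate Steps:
(16 + (1*m - 1))*7 = (16 + (1*5 - 1))*7 = (16 + (5 - 1))*7 = (16 + 4)*7 = 20*7 = 140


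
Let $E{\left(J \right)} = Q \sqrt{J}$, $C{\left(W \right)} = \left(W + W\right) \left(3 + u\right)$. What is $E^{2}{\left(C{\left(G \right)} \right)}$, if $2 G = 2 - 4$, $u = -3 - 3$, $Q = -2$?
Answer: $24$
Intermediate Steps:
$u = -6$
$G = -1$ ($G = \frac{2 - 4}{2} = \frac{1}{2} \left(-2\right) = -1$)
$C{\left(W \right)} = - 6 W$ ($C{\left(W \right)} = \left(W + W\right) \left(3 - 6\right) = 2 W \left(-3\right) = - 6 W$)
$E{\left(J \right)} = - 2 \sqrt{J}$
$E^{2}{\left(C{\left(G \right)} \right)} = \left(- 2 \sqrt{\left(-6\right) \left(-1\right)}\right)^{2} = \left(- 2 \sqrt{6}\right)^{2} = 24$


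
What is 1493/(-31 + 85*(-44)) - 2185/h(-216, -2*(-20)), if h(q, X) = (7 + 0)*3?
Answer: -2756996/26397 ≈ -104.44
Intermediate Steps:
h(q, X) = 21 (h(q, X) = 7*3 = 21)
1493/(-31 + 85*(-44)) - 2185/h(-216, -2*(-20)) = 1493/(-31 + 85*(-44)) - 2185/21 = 1493/(-31 - 3740) - 2185*1/21 = 1493/(-3771) - 2185/21 = 1493*(-1/3771) - 2185/21 = -1493/3771 - 2185/21 = -2756996/26397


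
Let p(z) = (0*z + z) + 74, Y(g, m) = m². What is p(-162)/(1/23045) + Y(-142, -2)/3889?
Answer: -7886736436/3889 ≈ -2.0280e+6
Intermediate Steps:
p(z) = 74 + z (p(z) = (0 + z) + 74 = z + 74 = 74 + z)
p(-162)/(1/23045) + Y(-142, -2)/3889 = (74 - 162)/(1/23045) + (-2)²/3889 = -88/1/23045 + 4*(1/3889) = -88*23045 + 4/3889 = -2027960 + 4/3889 = -7886736436/3889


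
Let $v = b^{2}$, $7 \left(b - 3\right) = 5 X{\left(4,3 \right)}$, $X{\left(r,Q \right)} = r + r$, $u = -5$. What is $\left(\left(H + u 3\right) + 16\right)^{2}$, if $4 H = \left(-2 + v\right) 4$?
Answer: $\frac{13483584}{2401} \approx 5615.8$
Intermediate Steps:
$X{\left(r,Q \right)} = 2 r$
$b = \frac{61}{7}$ ($b = 3 + \frac{5 \cdot 2 \cdot 4}{7} = 3 + \frac{5 \cdot 8}{7} = 3 + \frac{1}{7} \cdot 40 = 3 + \frac{40}{7} = \frac{61}{7} \approx 8.7143$)
$v = \frac{3721}{49}$ ($v = \left(\frac{61}{7}\right)^{2} = \frac{3721}{49} \approx 75.939$)
$H = \frac{3623}{49}$ ($H = \frac{\left(-2 + \frac{3721}{49}\right) 4}{4} = \frac{\frac{3623}{49} \cdot 4}{4} = \frac{1}{4} \cdot \frac{14492}{49} = \frac{3623}{49} \approx 73.939$)
$\left(\left(H + u 3\right) + 16\right)^{2} = \left(\left(\frac{3623}{49} - 15\right) + 16\right)^{2} = \left(\frac{2888}{49} + 16\right)^{2} = \left(\frac{3672}{49}\right)^{2} = \frac{13483584}{2401}$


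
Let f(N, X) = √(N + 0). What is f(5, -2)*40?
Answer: 40*√5 ≈ 89.443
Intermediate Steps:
f(N, X) = √N
f(5, -2)*40 = √5*40 = 40*√5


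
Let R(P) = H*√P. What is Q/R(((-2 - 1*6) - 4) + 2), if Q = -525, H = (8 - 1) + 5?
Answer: 35*I*√10/8 ≈ 13.835*I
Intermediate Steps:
H = 12 (H = 7 + 5 = 12)
R(P) = 12*√P
Q/R(((-2 - 1*6) - 4) + 2) = -525*1/(12*√(((-2 - 1*6) - 4) + 2)) = -525*1/(12*√(((-2 - 6) - 4) + 2)) = -525*1/(12*√((-8 - 4) + 2)) = -525*1/(12*√(-12 + 2)) = -525*(-I*√10/120) = -(-35)*I*√10/8 = 35*I*√10/8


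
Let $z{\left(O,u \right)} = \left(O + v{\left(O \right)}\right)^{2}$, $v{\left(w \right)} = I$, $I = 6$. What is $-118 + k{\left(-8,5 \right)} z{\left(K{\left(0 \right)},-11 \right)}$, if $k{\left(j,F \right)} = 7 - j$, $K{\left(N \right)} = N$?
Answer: $422$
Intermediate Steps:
$v{\left(w \right)} = 6$
$z{\left(O,u \right)} = \left(6 + O\right)^{2}$ ($z{\left(O,u \right)} = \left(O + 6\right)^{2} = \left(6 + O\right)^{2}$)
$-118 + k{\left(-8,5 \right)} z{\left(K{\left(0 \right)},-11 \right)} = -118 + \left(7 - -8\right) \left(6 + 0\right)^{2} = -118 + \left(7 + 8\right) 6^{2} = -118 + 15 \cdot 36 = -118 + 540 = 422$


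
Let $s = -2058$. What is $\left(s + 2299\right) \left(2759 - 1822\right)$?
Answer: $225817$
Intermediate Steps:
$\left(s + 2299\right) \left(2759 - 1822\right) = \left(-2058 + 2299\right) \left(2759 - 1822\right) = 241 \cdot 937 = 225817$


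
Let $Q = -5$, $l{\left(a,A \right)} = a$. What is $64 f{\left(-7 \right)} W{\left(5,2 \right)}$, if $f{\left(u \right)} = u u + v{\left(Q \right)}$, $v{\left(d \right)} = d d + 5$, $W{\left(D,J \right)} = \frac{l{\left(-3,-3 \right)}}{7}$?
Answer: $- \frac{15168}{7} \approx -2166.9$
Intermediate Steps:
$W{\left(D,J \right)} = - \frac{3}{7}$
$v{\left(d \right)} = 5 + d^{2}$ ($v{\left(d \right)} = d^{2} + 5 = 5 + d^{2}$)
$f{\left(u \right)} = 30 + u^{2}$ ($f{\left(u \right)} = u u + \left(5 + \left(-5\right)^{2}\right) = u^{2} + \left(5 + 25\right) = u^{2} + 30 = 30 + u^{2}$)
$64 f{\left(-7 \right)} W{\left(5,2 \right)} = 64 \left(30 + \left(-7\right)^{2}\right) \left(- \frac{3}{7}\right) = 64 \left(30 + 49\right) \left(- \frac{3}{7}\right) = 64 \cdot 79 \left(- \frac{3}{7}\right) = 5056 \left(- \frac{3}{7}\right) = - \frac{15168}{7}$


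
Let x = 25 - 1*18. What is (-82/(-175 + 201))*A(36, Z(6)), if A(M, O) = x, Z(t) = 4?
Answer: -287/13 ≈ -22.077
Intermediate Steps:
x = 7 (x = 25 - 18 = 7)
A(M, O) = 7
(-82/(-175 + 201))*A(36, Z(6)) = -82/(-175 + 201)*7 = -82/26*7 = -82*1/26*7 = -41/13*7 = -287/13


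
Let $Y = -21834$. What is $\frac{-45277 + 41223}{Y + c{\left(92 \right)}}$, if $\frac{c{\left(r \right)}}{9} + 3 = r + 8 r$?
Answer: $\frac{4054}{14409} \approx 0.28135$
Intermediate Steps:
$c{\left(r \right)} = -27 + 81 r$ ($c{\left(r \right)} = -27 + 9 \left(r + 8 r\right) = -27 + 9 \cdot 9 r = -27 + 81 r$)
$\frac{-45277 + 41223}{Y + c{\left(92 \right)}} = \frac{-45277 + 41223}{-21834 + \left(-27 + 81 \cdot 92\right)} = - \frac{4054}{-21834 + \left(-27 + 7452\right)} = - \frac{4054}{-21834 + 7425} = - \frac{4054}{-14409} = \left(-4054\right) \left(- \frac{1}{14409}\right) = \frac{4054}{14409}$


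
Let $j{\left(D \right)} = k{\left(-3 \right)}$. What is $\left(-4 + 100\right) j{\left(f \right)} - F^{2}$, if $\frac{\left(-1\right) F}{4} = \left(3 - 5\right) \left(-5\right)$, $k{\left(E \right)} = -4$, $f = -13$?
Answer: $-1984$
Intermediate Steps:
$F = -40$ ($F = - 4 \left(3 - 5\right) \left(-5\right) = - 4 \left(\left(-2\right) \left(-5\right)\right) = \left(-4\right) 10 = -40$)
$j{\left(D \right)} = -4$
$\left(-4 + 100\right) j{\left(f \right)} - F^{2} = \left(-4 + 100\right) \left(-4\right) - \left(-40\right)^{2} = 96 \left(-4\right) - 1600 = -384 - 1600 = -1984$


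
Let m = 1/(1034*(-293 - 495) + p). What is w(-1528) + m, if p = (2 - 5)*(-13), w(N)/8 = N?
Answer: -9959540673/814753 ≈ -12224.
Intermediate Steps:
w(N) = 8*N
p = 39 (p = -3*(-13) = 39)
m = -1/814753 (m = 1/(1034*(-293 - 495) + 39) = 1/(1034*(-788) + 39) = 1/(-814792 + 39) = 1/(-814753) = -1/814753 ≈ -1.2274e-6)
w(-1528) + m = 8*(-1528) - 1/814753 = -12224 - 1/814753 = -9959540673/814753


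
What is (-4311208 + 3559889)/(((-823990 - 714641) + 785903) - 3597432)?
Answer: 751319/4350160 ≈ 0.17271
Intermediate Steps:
(-4311208 + 3559889)/(((-823990 - 714641) + 785903) - 3597432) = -751319/((-1538631 + 785903) - 3597432) = -751319/(-752728 - 3597432) = -751319/(-4350160) = -751319*(-1/4350160) = 751319/4350160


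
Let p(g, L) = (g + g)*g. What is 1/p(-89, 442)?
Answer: 1/15842 ≈ 6.3123e-5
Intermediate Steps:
p(g, L) = 2*g² (p(g, L) = (2*g)*g = 2*g²)
1/p(-89, 442) = 1/(2*(-89)²) = 1/(2*7921) = 1/15842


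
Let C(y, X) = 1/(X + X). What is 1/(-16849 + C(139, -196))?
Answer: -392/6604809 ≈ -5.9351e-5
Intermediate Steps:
C(y, X) = 1/(2*X)
1/(-16849 + C(139, -196)) = 1/(-16849 + (1/2)/(-196)) = 1/(-16849 + (1/2)*(-1/196)) = 1/(-16849 - 1/392) = 1/(-6604809/392) = -392/6604809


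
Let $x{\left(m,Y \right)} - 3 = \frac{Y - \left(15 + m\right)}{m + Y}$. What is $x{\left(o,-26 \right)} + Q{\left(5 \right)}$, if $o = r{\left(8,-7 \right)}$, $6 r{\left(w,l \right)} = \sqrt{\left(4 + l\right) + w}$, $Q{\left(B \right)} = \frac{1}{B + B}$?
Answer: $\frac{1138071}{243310} + \frac{402 \sqrt{5}}{24331} \approx 4.7144$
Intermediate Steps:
$Q{\left(B \right)} = \frac{1}{2 B}$
$r{\left(w,l \right)} = \frac{\sqrt{4 + l + w}}{6}$ ($r{\left(w,l \right)} = \frac{\sqrt{\left(4 + l\right) + w}}{6} = \frac{\sqrt{4 + l + w}}{6}$)
$o = \frac{\sqrt{5}}{6}$ ($o = \frac{\sqrt{4 - 7 + 8}}{6} = \frac{\sqrt{5}}{6} \approx 0.37268$)
$x{\left(m,Y \right)} = 3 + \frac{-15 + Y - m}{Y + m}$ ($x{\left(m,Y \right)} = 3 + \frac{Y - \left(15 + m\right)}{m + Y} = 3 + \frac{-15 + Y - m}{Y + m}$)
$x{\left(o,-26 \right)} + Q{\left(5 \right)} = \frac{-15 + 2 \frac{\sqrt{5}}{6} + 4 \left(-26\right)}{-26 + \frac{\sqrt{5}}{6}} + \frac{1}{2 \cdot 5} = \frac{-15 + \frac{\sqrt{5}}{3} - 104}{-26 + \frac{\sqrt{5}}{6}} + \frac{1}{2} \cdot \frac{1}{5} = \frac{-119 + \frac{\sqrt{5}}{3}}{-26 + \frac{\sqrt{5}}{6}} + \frac{1}{10} = \frac{1}{10} + \frac{-119 + \frac{\sqrt{5}}{3}}{-26 + \frac{\sqrt{5}}{6}}$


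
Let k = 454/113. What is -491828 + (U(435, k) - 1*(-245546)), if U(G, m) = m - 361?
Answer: -27870205/113 ≈ -2.4664e+5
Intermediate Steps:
k = 454/113 (k = 454*(1/113) = 454/113 ≈ 4.0177)
U(G, m) = -361 + m
-491828 + (U(435, k) - 1*(-245546)) = -491828 + ((-361 + 454/113) - 1*(-245546)) = -491828 + (-40339/113 + 245546) = -491828 + 27706359/113 = -27870205/113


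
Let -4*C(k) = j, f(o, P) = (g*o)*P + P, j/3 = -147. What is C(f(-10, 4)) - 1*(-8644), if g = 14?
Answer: 35017/4 ≈ 8754.3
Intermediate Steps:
j = -441 (j = 3*(-147) = -441)
f(o, P) = P + 14*P*o (f(o, P) = (14*o)*P + P = 14*P*o + P = P + 14*P*o)
C(k) = 441/4 (C(k) = -1/4*(-441) = 441/4)
C(f(-10, 4)) - 1*(-8644) = 441/4 - 1*(-8644) = 441/4 + 8644 = 35017/4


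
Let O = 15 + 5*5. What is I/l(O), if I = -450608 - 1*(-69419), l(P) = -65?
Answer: 381189/65 ≈ 5864.4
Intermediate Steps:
O = 40 (O = 15 + 25 = 40)
I = -381189 (I = -450608 + 69419 = -381189)
I/l(O) = -381189/(-65) = -381189*(-1/65) = 381189/65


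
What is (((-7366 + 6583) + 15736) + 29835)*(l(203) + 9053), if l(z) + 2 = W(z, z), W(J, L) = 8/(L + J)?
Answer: 82291545316/203 ≈ 4.0538e+8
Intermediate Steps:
W(J, L) = 8/(J + L)
l(z) = -2 + 4/z (l(z) = -2 + 8/(z + z) = -2 + 8/((2*z)) = -2 + 8*(1/(2*z)) = -2 + 4/z)
(((-7366 + 6583) + 15736) + 29835)*(l(203) + 9053) = (((-7366 + 6583) + 15736) + 29835)*((-2 + 4/203) + 9053) = ((-783 + 15736) + 29835)*((-2 + 4*(1/203)) + 9053) = (14953 + 29835)*((-2 + 4/203) + 9053) = 44788*(-402/203 + 9053) = 44788*(1837357/203) = 82291545316/203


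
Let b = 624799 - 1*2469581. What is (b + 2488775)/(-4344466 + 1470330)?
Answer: -643993/2874136 ≈ -0.22406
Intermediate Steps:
b = -1844782 (b = 624799 - 2469581 = -1844782)
(b + 2488775)/(-4344466 + 1470330) = (-1844782 + 2488775)/(-4344466 + 1470330) = 643993/(-2874136) = 643993*(-1/2874136) = -643993/2874136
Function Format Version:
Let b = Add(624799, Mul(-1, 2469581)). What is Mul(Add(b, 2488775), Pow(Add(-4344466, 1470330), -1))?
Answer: Rational(-643993, 2874136) ≈ -0.22406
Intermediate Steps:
b = -1844782 (b = Add(624799, -2469581) = -1844782)
Mul(Add(b, 2488775), Pow(Add(-4344466, 1470330), -1)) = Mul(Add(-1844782, 2488775), Pow(Add(-4344466, 1470330), -1)) = Mul(643993, Pow(-2874136, -1)) = Mul(643993, Rational(-1, 2874136)) = Rational(-643993, 2874136)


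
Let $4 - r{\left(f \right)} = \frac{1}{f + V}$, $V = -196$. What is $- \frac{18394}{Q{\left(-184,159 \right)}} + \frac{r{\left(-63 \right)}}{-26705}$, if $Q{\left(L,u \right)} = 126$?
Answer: $- \frac{9087427078}{62249355} \approx -145.98$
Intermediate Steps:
$r{\left(f \right)} = 4 - \frac{1}{-196 + f}$ ($r{\left(f \right)} = 4 - \frac{1}{f - 196} = 4 - \frac{1}{-196 + f}$)
$- \frac{18394}{Q{\left(-184,159 \right)}} + \frac{r{\left(-63 \right)}}{-26705} = - \frac{18394}{126} + \frac{\frac{1}{-196 - 63} \left(-785 + 4 \left(-63\right)\right)}{-26705} = \left(-18394\right) \frac{1}{126} + \frac{-785 - 252}{-259} \left(- \frac{1}{26705}\right) = - \frac{9197}{63} + \left(- \frac{1}{259}\right) \left(-1037\right) \left(- \frac{1}{26705}\right) = - \frac{9197}{63} + \frac{1037}{259} \left(- \frac{1}{26705}\right) = - \frac{9197}{63} - \frac{1037}{6916595} = - \frac{9087427078}{62249355}$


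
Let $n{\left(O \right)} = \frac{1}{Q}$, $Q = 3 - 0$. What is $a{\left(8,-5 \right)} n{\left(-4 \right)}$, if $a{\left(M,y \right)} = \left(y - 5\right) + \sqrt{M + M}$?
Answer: $-2$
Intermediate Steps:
$a{\left(M,y \right)} = -5 + y + \sqrt{2} \sqrt{M}$ ($a{\left(M,y \right)} = \left(-5 + y\right) + \sqrt{2 M} = \left(-5 + y\right) + \sqrt{2} \sqrt{M} = -5 + y + \sqrt{2} \sqrt{M}$)
$Q = 3$ ($Q = 3 + 0 = 3$)
$n{\left(O \right)} = \frac{1}{3}$
$a{\left(8,-5 \right)} n{\left(-4 \right)} = \left(-5 - 5 + \sqrt{2} \sqrt{8}\right) \frac{1}{3} = \left(-5 - 5 + \sqrt{2} \cdot 2 \sqrt{2}\right) \frac{1}{3} = \left(-5 - 5 + 4\right) \frac{1}{3} = \left(-6\right) \frac{1}{3} = -2$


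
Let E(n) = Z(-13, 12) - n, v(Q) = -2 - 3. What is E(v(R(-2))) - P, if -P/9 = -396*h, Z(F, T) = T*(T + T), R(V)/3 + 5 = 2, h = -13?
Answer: 46625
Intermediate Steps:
R(V) = -9 (R(V) = -15 + 3*2 = -15 + 6 = -9)
Z(F, T) = 2*T**2 (Z(F, T) = T*(2*T) = 2*T**2)
P = -46332 (P = -(-3564)*(-13) = -9*5148 = -46332)
v(Q) = -5
E(n) = 288 - n (E(n) = 2*12**2 - n = 2*144 - n = 288 - n)
E(v(R(-2))) - P = (288 - 1*(-5)) - 1*(-46332) = (288 + 5) + 46332 = 293 + 46332 = 46625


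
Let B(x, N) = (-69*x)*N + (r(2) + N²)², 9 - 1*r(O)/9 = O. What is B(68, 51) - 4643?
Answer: 6852961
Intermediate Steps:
r(O) = 81 - 9*O
B(x, N) = (63 + N²)² - 69*N*x (B(x, N) = (-69*x)*N + ((81 - 9*2) + N²)² = -69*N*x + ((81 - 18) + N²)² = -69*N*x + (63 + N²)² = (63 + N²)² - 69*N*x)
B(68, 51) - 4643 = ((63 + 51²)² - 69*51*68) - 4643 = ((63 + 2601)² - 239292) - 4643 = (2664² - 239292) - 4643 = (7096896 - 239292) - 4643 = 6857604 - 4643 = 6852961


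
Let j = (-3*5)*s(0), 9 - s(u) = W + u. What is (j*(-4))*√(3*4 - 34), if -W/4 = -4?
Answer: -420*I*√22 ≈ -1970.0*I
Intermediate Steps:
W = 16 (W = -4*(-4) = 16)
s(u) = -7 - u (s(u) = 9 - (16 + u) = 9 + (-16 - u) = -7 - u)
j = 105 (j = (-3*5)*(-7 - 1*0) = -15*(-7 + 0) = -15*(-7) = 105)
(j*(-4))*√(3*4 - 34) = (105*(-4))*√(3*4 - 34) = -420*√(12 - 34) = -420*I*√22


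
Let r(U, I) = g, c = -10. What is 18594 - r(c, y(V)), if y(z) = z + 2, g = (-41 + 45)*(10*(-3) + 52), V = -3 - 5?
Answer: 18506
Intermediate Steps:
V = -8
g = 88 (g = 4*(-30 + 52) = 4*22 = 88)
y(z) = 2 + z
r(U, I) = 88
18594 - r(c, y(V)) = 18594 - 1*88 = 18594 - 88 = 18506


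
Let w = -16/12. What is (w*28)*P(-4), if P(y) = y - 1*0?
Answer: 448/3 ≈ 149.33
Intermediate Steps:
w = -4/3 (w = -16*1/12 = -4/3 ≈ -1.3333)
P(y) = y (P(y) = y + 0 = y)
(w*28)*P(-4) = -4/3*28*(-4) = -112/3*(-4) = 448/3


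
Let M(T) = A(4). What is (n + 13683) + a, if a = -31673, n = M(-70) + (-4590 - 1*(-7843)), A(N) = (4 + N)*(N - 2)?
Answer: -14721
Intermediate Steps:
A(N) = (-2 + N)*(4 + N) (A(N) = (4 + N)*(-2 + N) = (-2 + N)*(4 + N))
M(T) = 16 (M(T) = -8 + 4² + 2*4 = -8 + 16 + 8 = 16)
n = 3269 (n = 16 + (-4590 - 1*(-7843)) = 16 + (-4590 + 7843) = 16 + 3253 = 3269)
(n + 13683) + a = (3269 + 13683) - 31673 = 16952 - 31673 = -14721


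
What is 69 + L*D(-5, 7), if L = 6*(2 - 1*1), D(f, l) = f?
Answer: 39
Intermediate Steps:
L = 6 (L = 6*(2 - 1) = 6*1 = 6)
69 + L*D(-5, 7) = 69 + 6*(-5) = 69 - 30 = 39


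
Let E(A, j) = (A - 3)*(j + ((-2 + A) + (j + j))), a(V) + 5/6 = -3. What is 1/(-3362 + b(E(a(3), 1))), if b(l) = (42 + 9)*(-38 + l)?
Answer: -12/51751 ≈ -0.00023188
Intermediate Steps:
a(V) = -23/6 (a(V) = -⅚ - 3 = -23/6)
E(A, j) = (-3 + A)*(-2 + A + 3*j) (E(A, j) = (-3 + A)*(j + ((-2 + A) + 2*j)) = (-3 + A)*(j + (-2 + A + 2*j)) = (-3 + A)*(-2 + A + 3*j))
b(l) = -1938 + 51*l (b(l) = 51*(-38 + l) = -1938 + 51*l)
1/(-3362 + b(E(a(3), 1))) = 1/(-3362 + (-1938 + 51*(6 + (-23/6)² - 9*1 - 5*(-23/6) + 3*(-23/6)*1))) = 1/(-3362 + (-1938 + 51*(6 + 529/36 - 9 + 115/6 - 23/2))) = 1/(-3362 + (-1938 + 51*(697/36))) = 1/(-3362 + (-1938 + 11849/12)) = 1/(-3362 - 11407/12) = 1/(-51751/12) = -12/51751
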